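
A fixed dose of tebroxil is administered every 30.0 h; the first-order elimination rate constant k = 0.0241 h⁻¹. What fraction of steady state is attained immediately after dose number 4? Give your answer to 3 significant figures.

0.945

f_n = 1 − e^(−nkτ) = 1 − e^(−4 × 0.02410 × 30.0) = 1 − e^(−2.892) = 1 − 0.05547 ≈ 0.945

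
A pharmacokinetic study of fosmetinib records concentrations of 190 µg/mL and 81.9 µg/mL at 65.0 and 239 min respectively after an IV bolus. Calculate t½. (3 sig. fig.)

143 minutes

k = ln(C₁/C₂) / (t₂ − t₁) = ln(190/81.9) / (239 − 65.0)
  = 0.8415 / 174.0 = 0.004836 min⁻¹
t½ = ln 2 / k = ln 2 / 0.004836 ≈ 143 minutes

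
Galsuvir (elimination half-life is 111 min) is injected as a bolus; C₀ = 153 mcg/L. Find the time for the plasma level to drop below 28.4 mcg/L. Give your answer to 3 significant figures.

k = ln 2 / 111 = 0.006245 min⁻¹
C(t) = C₀ e^(−kt)  ⇒  t = ln(C₀/C) / k
t = ln(153/28.4) / 0.006245 = 1.684 / 0.006245 ≈ 270 minutes

270 minutes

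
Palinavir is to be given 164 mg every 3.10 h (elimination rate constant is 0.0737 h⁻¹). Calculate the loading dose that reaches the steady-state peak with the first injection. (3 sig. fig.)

803 mg

Accumulation ratio R = 1 / (1 − e^(−kτ)) = 1 / (1 − e^(−0.07370×3.10)) = 1 / (1 − 0.7958) = 4.896
Loading dose = maintenance dose × R = 164 × 4.896 ≈ 803 mg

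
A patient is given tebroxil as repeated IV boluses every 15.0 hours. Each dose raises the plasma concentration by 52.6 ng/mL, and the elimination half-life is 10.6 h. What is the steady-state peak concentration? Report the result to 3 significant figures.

k = ln 2 / 10.6 = 0.06539 h⁻¹
Fraction remaining after one interval: e^(−kτ) = e^(−0.06539 × 15.0) = 0.3750
R = 1 / (1 − 0.3750) = 1.600
Css,max = 52.6 × 1.600 ≈ 84.2 ng/mL

84.2 ng/mL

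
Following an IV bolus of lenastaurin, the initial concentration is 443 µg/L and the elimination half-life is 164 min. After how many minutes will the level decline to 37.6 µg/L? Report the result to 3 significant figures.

584 minutes

k = ln 2 / 164 = 0.004227 min⁻¹
C(t) = C₀ e^(−kt)  ⇒  t = ln(C₀/C) / k
t = ln(443/37.6) / 0.004227 = 2.467 / 0.004227 ≈ 584 minutes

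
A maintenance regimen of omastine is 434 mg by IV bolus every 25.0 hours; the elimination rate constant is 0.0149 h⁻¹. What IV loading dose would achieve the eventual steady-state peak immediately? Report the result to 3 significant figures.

Accumulation ratio R = 1 / (1 − e^(−kτ)) = 1 / (1 − e^(−0.01490×25.0)) = 1 / (1 − 0.6890) = 3.216
Loading dose = maintenance dose × R = 434 × 3.216 ≈ 1400 mg

1400 mg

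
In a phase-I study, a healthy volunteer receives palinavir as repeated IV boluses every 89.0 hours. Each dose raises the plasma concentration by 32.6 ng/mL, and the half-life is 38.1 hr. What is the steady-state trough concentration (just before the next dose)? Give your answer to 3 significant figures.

8.05 ng/mL

k = ln 2 / 38.1 = 0.01819 hr⁻¹
Fraction remaining after one interval: e^(−kτ) = e^(−0.01819 × 89.0) = 0.1981
R = 1 / (1 − 0.1981) = 1.247
Css,max = 32.6 × 1.247 = 40.65 ng/mL
Css,min = Css,max × e^(−kτ) = 40.65 × 0.1981 ≈ 8.05 ng/mL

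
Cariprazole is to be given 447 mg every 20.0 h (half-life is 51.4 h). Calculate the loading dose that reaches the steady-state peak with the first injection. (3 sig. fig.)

k = ln 2 / 51.4 = 0.01349 h⁻¹
Accumulation ratio R = 1 / (1 − e^(−kτ)) = 1 / (1 − e^(−0.01349×20.0)) = 1 / (1 − 0.7636) = 4.230
Loading dose = maintenance dose × R = 447 × 4.230 ≈ 1890 mg

1890 mg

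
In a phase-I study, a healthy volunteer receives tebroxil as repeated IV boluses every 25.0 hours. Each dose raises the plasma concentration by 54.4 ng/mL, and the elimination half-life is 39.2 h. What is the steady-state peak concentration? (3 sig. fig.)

k = ln 2 / 39.2 = 0.01768 h⁻¹
Fraction remaining after one interval: e^(−kτ) = e^(−0.01768 × 25.0) = 0.6427
R = 1 / (1 − 0.6427) = 2.799
Css,max = 54.4 × 2.799 ≈ 152 ng/mL

152 ng/mL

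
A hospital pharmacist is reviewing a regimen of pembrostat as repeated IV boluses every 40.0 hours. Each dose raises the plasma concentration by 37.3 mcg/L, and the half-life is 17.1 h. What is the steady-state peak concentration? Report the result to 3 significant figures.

46.5 mcg/L

k = ln 2 / 17.1 = 0.04053 h⁻¹
Fraction remaining after one interval: e^(−kτ) = e^(−0.04053 × 40.0) = 0.1976
R = 1 / (1 − 0.1976) = 1.246
Css,max = 37.3 × 1.246 ≈ 46.5 mcg/L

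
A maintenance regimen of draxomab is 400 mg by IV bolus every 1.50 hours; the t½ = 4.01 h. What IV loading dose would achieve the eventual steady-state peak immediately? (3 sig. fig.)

k = ln 2 / 4.01 = 0.1729 h⁻¹
Accumulation ratio R = 1 / (1 − e^(−kτ)) = 1 / (1 − e^(−0.1729×1.50)) = 1 / (1 − 0.7716) = 4.378
Loading dose = maintenance dose × R = 400 × 4.378 ≈ 1750 mg

1750 mg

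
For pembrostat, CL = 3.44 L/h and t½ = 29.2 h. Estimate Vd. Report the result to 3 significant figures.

145 L

k = ln 2 / t½ = ln 2 / 29.2 = 0.02374 h⁻¹
V = CL / k = 3.44 / 0.02374 ≈ 145 L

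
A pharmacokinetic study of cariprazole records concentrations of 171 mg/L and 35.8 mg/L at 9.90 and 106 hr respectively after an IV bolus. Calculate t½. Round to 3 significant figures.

k = ln(C₁/C₂) / (t₂ − t₁) = ln(171/35.8) / (106 − 9.90)
  = 1.564 / 96.10 = 0.01627 hr⁻¹
t½ = ln 2 / k = ln 2 / 0.01627 ≈ 42.6 hours

42.6 hours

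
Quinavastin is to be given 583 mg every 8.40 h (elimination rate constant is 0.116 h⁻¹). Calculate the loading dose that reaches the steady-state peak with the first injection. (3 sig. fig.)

Accumulation ratio R = 1 / (1 − e^(−kτ)) = 1 / (1 − e^(−0.1160×8.40)) = 1 / (1 − 0.3774) = 1.606
Loading dose = maintenance dose × R = 583 × 1.606 ≈ 936 mg

936 mg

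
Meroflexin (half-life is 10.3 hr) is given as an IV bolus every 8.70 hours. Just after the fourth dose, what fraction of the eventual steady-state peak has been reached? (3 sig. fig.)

0.904

k = ln 2 / 10.3 = 0.06730 hr⁻¹
f_n = 1 − e^(−nkτ) = 1 − e^(−4 × 0.06730 × 8.70) = 1 − e^(−2.342) = 1 − 0.09615 ≈ 0.904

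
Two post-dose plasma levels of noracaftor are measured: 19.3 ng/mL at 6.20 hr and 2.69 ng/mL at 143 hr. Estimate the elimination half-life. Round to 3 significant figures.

48.1 hours

k = ln(C₁/C₂) / (t₂ − t₁) = ln(19.3/2.69) / (143 − 6.20)
  = 1.971 / 136.8 = 0.01440 hr⁻¹
t½ = ln 2 / k = ln 2 / 0.01440 ≈ 48.1 hours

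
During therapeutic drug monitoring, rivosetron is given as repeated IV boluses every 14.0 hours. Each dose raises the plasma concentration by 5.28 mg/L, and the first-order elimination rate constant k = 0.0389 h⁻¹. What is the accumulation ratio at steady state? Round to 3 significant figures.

2.38

Fraction remaining after one interval: e^(−kτ) = e^(−0.03890 × 14.0) = 0.5801
R = 1 / (1 − 0.5801) = 1 / 0.4199 ≈ 2.38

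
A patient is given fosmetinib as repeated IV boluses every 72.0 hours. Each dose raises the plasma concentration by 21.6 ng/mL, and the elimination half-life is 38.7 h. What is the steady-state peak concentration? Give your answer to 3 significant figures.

k = ln 2 / 38.7 = 0.01791 h⁻¹
Fraction remaining after one interval: e^(−kτ) = e^(−0.01791 × 72.0) = 0.2754
R = 1 / (1 − 0.2754) = 1.380
Css,max = 21.6 × 1.380 ≈ 29.8 ng/mL

29.8 ng/mL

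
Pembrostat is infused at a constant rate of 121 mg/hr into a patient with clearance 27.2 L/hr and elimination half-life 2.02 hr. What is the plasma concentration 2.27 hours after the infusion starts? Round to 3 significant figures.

Css = rate / CL = 121 / 27.2 = 4.449 mg/L
k = ln 2 / 2.02 = 0.3431 hr⁻¹
C(t) = Css (1 − e^(−kt)) = 4.449 × (1 − e^(−0.7789)) = 4.449 × 0.5411 ≈ 2.41 mg/L

2.41 mg/L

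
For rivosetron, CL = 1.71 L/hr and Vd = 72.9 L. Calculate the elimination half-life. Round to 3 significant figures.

29.5 hours

k = CL / V = 1.71 / 72.9 = 0.02346 hr⁻¹
t½ = ln 2 / k = ln 2 / 0.02346 ≈ 29.5 hours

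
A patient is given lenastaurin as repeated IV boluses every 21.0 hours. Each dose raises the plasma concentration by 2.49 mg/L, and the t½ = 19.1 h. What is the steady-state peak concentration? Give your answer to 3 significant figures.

4.67 mg/L

k = ln 2 / 19.1 = 0.03629 h⁻¹
Fraction remaining after one interval: e^(−kτ) = e^(−0.03629 × 21.0) = 0.4667
R = 1 / (1 − 0.4667) = 1.875
Css,max = 2.49 × 1.875 ≈ 4.67 mg/L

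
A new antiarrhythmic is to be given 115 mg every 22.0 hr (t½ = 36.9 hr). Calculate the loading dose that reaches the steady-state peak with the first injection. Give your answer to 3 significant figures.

340 mg

k = ln 2 / 36.9 = 0.01878 hr⁻¹
Accumulation ratio R = 1 / (1 − e^(−kτ)) = 1 / (1 − e^(−0.01878×22.0)) = 1 / (1 − 0.6615) = 2.954
Loading dose = maintenance dose × R = 115 × 2.954 ≈ 340 mg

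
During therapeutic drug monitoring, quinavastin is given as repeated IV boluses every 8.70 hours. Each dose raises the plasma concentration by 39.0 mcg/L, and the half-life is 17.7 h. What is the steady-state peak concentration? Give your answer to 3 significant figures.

135 mcg/L

k = ln 2 / 17.7 = 0.03916 h⁻¹
Fraction remaining after one interval: e^(−kτ) = e^(−0.03916 × 8.70) = 0.7113
R = 1 / (1 − 0.7113) = 3.463
Css,max = 39.0 × 3.463 ≈ 135 mcg/L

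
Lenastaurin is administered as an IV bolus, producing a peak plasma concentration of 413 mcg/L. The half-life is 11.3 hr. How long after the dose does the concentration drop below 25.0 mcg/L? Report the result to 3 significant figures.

k = ln 2 / 11.3 = 0.06134 hr⁻¹
C(t) = C₀ e^(−kt)  ⇒  t = ln(C₀/C) / k
t = ln(413/25.0) / 0.06134 = 2.805 / 0.06134 ≈ 45.7 hours

45.7 hours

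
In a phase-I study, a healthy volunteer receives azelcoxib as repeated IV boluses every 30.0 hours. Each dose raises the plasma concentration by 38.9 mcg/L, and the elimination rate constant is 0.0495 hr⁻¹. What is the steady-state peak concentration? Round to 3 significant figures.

Fraction remaining after one interval: e^(−kτ) = e^(−0.04950 × 30.0) = 0.2265
R = 1 / (1 − 0.2265) = 1.293
Css,max = 38.9 × 1.293 ≈ 50.3 mcg/L

50.3 mcg/L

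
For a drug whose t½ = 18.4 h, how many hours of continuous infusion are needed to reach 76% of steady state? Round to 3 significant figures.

37.9 hours

k = ln 2 / 18.4 = 0.03767 h⁻¹
f = 1 − e^(−kt)  ⇒  t = −ln(1 − f) / k
t = −ln(1 − 0.76) / 0.03767 = 1.427 / 0.03767 ≈ 37.9 hours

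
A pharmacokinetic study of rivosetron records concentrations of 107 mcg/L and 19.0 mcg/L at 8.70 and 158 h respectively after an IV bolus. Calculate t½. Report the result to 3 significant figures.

59.9 hours

k = ln(C₁/C₂) / (t₂ − t₁) = ln(107/19.0) / (158 − 8.70)
  = 1.728 / 149.3 = 0.01158 h⁻¹
t½ = ln 2 / k = ln 2 / 0.01158 ≈ 59.9 hours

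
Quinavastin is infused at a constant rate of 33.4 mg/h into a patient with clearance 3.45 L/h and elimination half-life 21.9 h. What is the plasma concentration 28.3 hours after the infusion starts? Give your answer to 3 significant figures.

Css = rate / CL = 33.4 / 3.45 = 9.681 mg/L
k = ln 2 / 21.9 = 0.03165 h⁻¹
C(t) = Css (1 − e^(−kt)) = 9.681 × (1 − e^(−0.8957)) = 9.681 × 0.5917 ≈ 5.73 mg/L

5.73 mg/L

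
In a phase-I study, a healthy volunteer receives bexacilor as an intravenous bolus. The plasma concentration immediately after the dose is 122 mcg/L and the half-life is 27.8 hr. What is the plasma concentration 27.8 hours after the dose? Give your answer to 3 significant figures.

61.0 mcg/L

k = ln 2 / 27.8 = 0.02493 hr⁻¹
27.8 hr is 1.000 half-lives, so C = 122 × (1/2)^1.000 = 122 × 0.5000 ≈ 61.0 mcg/L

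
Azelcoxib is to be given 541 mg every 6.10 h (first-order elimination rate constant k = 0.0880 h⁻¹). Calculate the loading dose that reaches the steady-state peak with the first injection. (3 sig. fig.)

1300 mg

Accumulation ratio R = 1 / (1 − e^(−kτ)) = 1 / (1 − e^(−0.08800×6.10)) = 1 / (1 − 0.5846) = 2.407
Loading dose = maintenance dose × R = 541 × 2.407 ≈ 1300 mg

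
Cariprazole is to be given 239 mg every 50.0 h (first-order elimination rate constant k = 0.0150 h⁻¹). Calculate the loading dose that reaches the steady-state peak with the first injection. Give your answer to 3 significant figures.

Accumulation ratio R = 1 / (1 − e^(−kτ)) = 1 / (1 − e^(−0.01500×50.0)) = 1 / (1 − 0.4724) = 1.895
Loading dose = maintenance dose × R = 239 × 1.895 ≈ 453 mg

453 mg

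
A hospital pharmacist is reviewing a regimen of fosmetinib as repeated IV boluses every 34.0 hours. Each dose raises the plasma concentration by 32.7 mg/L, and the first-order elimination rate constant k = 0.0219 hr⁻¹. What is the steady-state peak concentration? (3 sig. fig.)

62.3 mg/L

Fraction remaining after one interval: e^(−kτ) = e^(−0.02190 × 34.0) = 0.4749
R = 1 / (1 − 0.4749) = 1.904
Css,max = 32.7 × 1.904 ≈ 62.3 mg/L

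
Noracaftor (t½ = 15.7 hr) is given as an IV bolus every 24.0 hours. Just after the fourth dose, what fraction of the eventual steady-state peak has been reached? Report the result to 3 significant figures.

0.986

k = ln 2 / 15.7 = 0.04415 hr⁻¹
f_n = 1 − e^(−nkτ) = 1 − e^(−4 × 0.04415 × 24.0) = 1 − e^(−4.238) = 1 − 0.01443 ≈ 0.986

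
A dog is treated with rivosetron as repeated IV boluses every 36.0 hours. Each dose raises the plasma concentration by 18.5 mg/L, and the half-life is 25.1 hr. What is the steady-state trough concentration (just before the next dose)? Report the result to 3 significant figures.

k = ln 2 / 25.1 = 0.02762 hr⁻¹
Fraction remaining after one interval: e^(−kτ) = e^(−0.02762 × 36.0) = 0.3700
R = 1 / (1 − 0.3700) = 1.587
Css,max = 18.5 × 1.587 = 29.37 mg/L
Css,min = Css,max × e^(−kτ) = 29.37 × 0.3700 ≈ 10.9 mg/L

10.9 mg/L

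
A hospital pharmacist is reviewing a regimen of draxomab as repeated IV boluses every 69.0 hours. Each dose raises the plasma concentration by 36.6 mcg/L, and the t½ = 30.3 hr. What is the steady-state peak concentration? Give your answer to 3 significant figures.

46.1 mcg/L

k = ln 2 / 30.3 = 0.02288 hr⁻¹
Fraction remaining after one interval: e^(−kτ) = e^(−0.02288 × 69.0) = 0.2063
R = 1 / (1 − 0.2063) = 1.260
Css,max = 36.6 × 1.260 ≈ 46.1 mcg/L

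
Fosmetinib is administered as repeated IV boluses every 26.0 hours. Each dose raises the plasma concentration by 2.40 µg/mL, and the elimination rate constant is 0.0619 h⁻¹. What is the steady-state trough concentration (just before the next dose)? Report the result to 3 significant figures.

Fraction remaining after one interval: e^(−kτ) = e^(−0.06190 × 26.0) = 0.2000
R = 1 / (1 − 0.2000) = 1.250
Css,max = 2.40 × 1.250 = 3.000 µg/mL
Css,min = Css,max × e^(−kτ) = 3.000 × 0.2000 ≈ 0.600 µg/mL

0.600 µg/mL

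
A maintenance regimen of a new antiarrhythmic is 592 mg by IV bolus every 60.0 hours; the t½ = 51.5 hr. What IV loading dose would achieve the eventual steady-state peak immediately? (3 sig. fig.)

1070 mg

k = ln 2 / 51.5 = 0.01346 hr⁻¹
Accumulation ratio R = 1 / (1 − e^(−kτ)) = 1 / (1 − e^(−0.01346×60.0)) = 1 / (1 − 0.4459) = 1.805
Loading dose = maintenance dose × R = 592 × 1.805 ≈ 1070 mg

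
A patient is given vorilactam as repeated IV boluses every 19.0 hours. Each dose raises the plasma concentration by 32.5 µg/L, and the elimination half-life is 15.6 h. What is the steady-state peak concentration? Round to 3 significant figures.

57.0 µg/L

k = ln 2 / 15.6 = 0.04443 h⁻¹
Fraction remaining after one interval: e^(−kτ) = e^(−0.04443 × 19.0) = 0.4299
R = 1 / (1 − 0.4299) = 1.754
Css,max = 32.5 × 1.754 ≈ 57.0 µg/L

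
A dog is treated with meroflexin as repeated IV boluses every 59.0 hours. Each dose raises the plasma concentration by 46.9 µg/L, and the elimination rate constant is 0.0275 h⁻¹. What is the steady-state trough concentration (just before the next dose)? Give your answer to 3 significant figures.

Fraction remaining after one interval: e^(−kτ) = e^(−0.02750 × 59.0) = 0.1974
R = 1 / (1 − 0.1974) = 1.246
Css,max = 46.9 × 1.246 = 58.44 µg/L
Css,min = Css,max × e^(−kτ) = 58.44 × 0.1974 ≈ 11.5 µg/L

11.5 µg/L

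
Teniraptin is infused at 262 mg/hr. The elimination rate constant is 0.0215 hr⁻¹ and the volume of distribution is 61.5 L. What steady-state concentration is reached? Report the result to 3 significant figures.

198 µg/mL

CL = k · V = 0.0215 × 61.5 = 1.322 L/hr
Css = rate / CL = 262 / 1.322 ≈ 198 µg/mL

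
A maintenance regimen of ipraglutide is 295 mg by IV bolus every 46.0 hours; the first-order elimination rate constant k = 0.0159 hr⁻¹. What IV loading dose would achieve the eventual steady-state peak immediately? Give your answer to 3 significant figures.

Accumulation ratio R = 1 / (1 − e^(−kτ)) = 1 / (1 − e^(−0.01590×46.0)) = 1 / (1 − 0.4812) = 1.928
Loading dose = maintenance dose × R = 295 × 1.928 ≈ 569 mg

569 mg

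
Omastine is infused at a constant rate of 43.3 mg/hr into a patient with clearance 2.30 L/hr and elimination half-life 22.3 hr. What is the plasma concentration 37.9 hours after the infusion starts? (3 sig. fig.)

13.0 µg/mL

Css = rate / CL = 43.3 / 2.30 = 18.83 µg/mL
k = ln 2 / 22.3 = 0.03108 hr⁻¹
C(t) = Css (1 − e^(−kt)) = 18.83 × (1 − e^(−1.178)) = 18.83 × 0.6921 ≈ 13.0 µg/mL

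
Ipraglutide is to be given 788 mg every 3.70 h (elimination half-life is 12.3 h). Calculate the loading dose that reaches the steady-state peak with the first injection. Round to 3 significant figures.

k = ln 2 / 12.3 = 0.05635 h⁻¹
Accumulation ratio R = 1 / (1 − e^(−kτ)) = 1 / (1 − e^(−0.05635×3.70)) = 1 / (1 − 0.8118) = 5.313
Loading dose = maintenance dose × R = 788 × 5.313 ≈ 4190 mg

4190 mg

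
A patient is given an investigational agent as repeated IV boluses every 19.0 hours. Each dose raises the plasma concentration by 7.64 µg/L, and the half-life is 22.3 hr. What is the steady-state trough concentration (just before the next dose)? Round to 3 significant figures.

k = ln 2 / 22.3 = 0.03108 hr⁻¹
Fraction remaining after one interval: e^(−kτ) = e^(−0.03108 × 19.0) = 0.5540
R = 1 / (1 − 0.5540) = 2.242
Css,max = 7.64 × 2.242 = 17.13 µg/L
Css,min = Css,max × e^(−kτ) = 17.13 × 0.5540 ≈ 9.49 µg/L

9.49 µg/L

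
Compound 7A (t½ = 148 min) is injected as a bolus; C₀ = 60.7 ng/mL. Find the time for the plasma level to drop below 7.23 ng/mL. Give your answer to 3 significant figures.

k = ln 2 / 148 = 0.004683 min⁻¹
C(t) = C₀ e^(−kt)  ⇒  t = ln(C₀/C) / k
t = ln(60.7/7.23) / 0.004683 = 2.128 / 0.004683 ≈ 454 minutes

454 minutes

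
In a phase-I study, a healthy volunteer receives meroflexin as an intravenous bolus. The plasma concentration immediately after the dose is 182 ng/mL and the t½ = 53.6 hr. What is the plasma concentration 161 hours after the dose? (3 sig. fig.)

22.7 ng/mL

k = ln 2 / 53.6 = 0.01293 hr⁻¹
C(t) = C₀ e^(−kt) = 182 × e^(−0.01293 × 161) = 182 × e^(−2.082) = 182 × 0.1247 ≈ 22.7 ng/mL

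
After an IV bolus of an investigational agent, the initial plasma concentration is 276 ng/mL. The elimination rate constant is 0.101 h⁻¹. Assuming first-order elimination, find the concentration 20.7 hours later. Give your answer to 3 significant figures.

C(t) = C₀ e^(−kt) = 276 × e^(−0.1010 × 20.7) = 276 × e^(−2.091) = 276 × 0.1236 ≈ 34.1 ng/mL

34.1 ng/mL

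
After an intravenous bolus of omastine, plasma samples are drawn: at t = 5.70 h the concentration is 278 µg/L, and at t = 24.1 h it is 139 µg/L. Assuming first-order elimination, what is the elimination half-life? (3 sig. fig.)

k = ln(C₁/C₂) / (t₂ − t₁) = ln(278/139) / (24.1 − 5.70)
  = 0.6931 / 18.40 = 0.03767 h⁻¹
t½ = ln 2 / k = ln 2 / 0.03767 ≈ 18.4 hours

18.4 hours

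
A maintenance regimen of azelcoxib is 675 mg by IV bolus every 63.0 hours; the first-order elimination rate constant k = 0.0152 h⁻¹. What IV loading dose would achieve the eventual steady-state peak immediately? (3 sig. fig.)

1100 mg

Accumulation ratio R = 1 / (1 − e^(−kτ)) = 1 / (1 − e^(−0.01520×63.0)) = 1 / (1 − 0.3838) = 1.623
Loading dose = maintenance dose × R = 675 × 1.623 ≈ 1100 mg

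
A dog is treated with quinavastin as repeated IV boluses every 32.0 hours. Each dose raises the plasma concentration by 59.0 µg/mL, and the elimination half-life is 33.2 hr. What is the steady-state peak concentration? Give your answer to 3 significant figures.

121 µg/mL

k = ln 2 / 33.2 = 0.02088 hr⁻¹
Fraction remaining after one interval: e^(−kτ) = e^(−0.02088 × 32.0) = 0.5127
R = 1 / (1 − 0.5127) = 2.052
Css,max = 59.0 × 2.052 ≈ 121 µg/mL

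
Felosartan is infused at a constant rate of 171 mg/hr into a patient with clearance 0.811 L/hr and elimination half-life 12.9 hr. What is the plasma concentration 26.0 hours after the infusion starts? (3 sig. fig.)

Css = rate / CL = 171 / 0.811 = 210.9 mg/L
k = ln 2 / 12.9 = 0.05373 hr⁻¹
C(t) = Css (1 − e^(−kt)) = 210.9 × (1 − e^(−1.397)) = 210.9 × 0.7527 ≈ 159 mg/L

159 mg/L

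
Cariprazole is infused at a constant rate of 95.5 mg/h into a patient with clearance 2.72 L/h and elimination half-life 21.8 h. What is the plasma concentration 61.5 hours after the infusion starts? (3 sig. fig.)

30.1 mg/L

Css = rate / CL = 95.5 / 2.72 = 35.11 mg/L
k = ln 2 / 21.8 = 0.03180 h⁻¹
C(t) = Css (1 − e^(−kt)) = 35.11 × (1 − e^(−1.955)) = 35.11 × 0.8585 ≈ 30.1 mg/L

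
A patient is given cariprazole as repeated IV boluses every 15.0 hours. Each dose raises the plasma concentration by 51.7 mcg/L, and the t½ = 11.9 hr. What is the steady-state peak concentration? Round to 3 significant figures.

88.7 mcg/L

k = ln 2 / 11.9 = 0.05825 hr⁻¹
Fraction remaining after one interval: e^(−kτ) = e^(−0.05825 × 15.0) = 0.4174
R = 1 / (1 − 0.4174) = 1.716
Css,max = 51.7 × 1.716 ≈ 88.7 mcg/L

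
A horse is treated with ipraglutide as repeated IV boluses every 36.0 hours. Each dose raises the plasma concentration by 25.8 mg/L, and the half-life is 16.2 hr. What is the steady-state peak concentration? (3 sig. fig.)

32.8 mg/L

k = ln 2 / 16.2 = 0.04279 hr⁻¹
Fraction remaining after one interval: e^(−kτ) = e^(−0.04279 × 36.0) = 0.2143
R = 1 / (1 − 0.2143) = 1.273
Css,max = 25.8 × 1.273 ≈ 32.8 mg/L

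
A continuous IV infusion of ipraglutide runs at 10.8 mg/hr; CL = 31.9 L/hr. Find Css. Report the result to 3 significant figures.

0.339 mg/L

Css = infusion rate / CL = 10.8 / 31.9 ≈ 0.339 mg/L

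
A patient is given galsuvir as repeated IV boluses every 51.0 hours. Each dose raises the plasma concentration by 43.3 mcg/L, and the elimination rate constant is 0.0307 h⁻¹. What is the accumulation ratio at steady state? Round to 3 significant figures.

Fraction remaining after one interval: e^(−kτ) = e^(−0.03070 × 51.0) = 0.2089
R = 1 / (1 − 0.2089) = 1 / 0.7911 ≈ 1.26

1.26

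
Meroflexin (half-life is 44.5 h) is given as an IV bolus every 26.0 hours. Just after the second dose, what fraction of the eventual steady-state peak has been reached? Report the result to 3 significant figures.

0.555

k = ln 2 / 44.5 = 0.01558 h⁻¹
f_n = 1 − e^(−nkτ) = 1 − e^(−2 × 0.01558 × 26.0) = 1 − e^(−0.8100) = 1 − 0.4449 ≈ 0.555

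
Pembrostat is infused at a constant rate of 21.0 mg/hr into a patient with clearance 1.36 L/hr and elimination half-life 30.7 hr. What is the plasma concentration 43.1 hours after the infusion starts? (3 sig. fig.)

Css = rate / CL = 21.0 / 1.36 = 15.44 mg/L
k = ln 2 / 30.7 = 0.02258 hr⁻¹
C(t) = Css (1 − e^(−kt)) = 15.44 × (1 − e^(−0.9731)) = 15.44 × 0.6221 ≈ 9.61 mg/L

9.61 mg/L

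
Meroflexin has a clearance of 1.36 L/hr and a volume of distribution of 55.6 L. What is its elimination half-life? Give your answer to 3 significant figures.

28.3 hours

k = CL / V = 1.36 / 55.6 = 0.02446 hr⁻¹
t½ = ln 2 / k = ln 2 / 0.02446 ≈ 28.3 hours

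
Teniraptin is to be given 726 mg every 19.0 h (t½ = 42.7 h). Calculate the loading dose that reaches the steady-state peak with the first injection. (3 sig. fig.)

k = ln 2 / 42.7 = 0.01623 h⁻¹
Accumulation ratio R = 1 / (1 − e^(−kτ)) = 1 / (1 − e^(−0.01623×19.0)) = 1 / (1 − 0.7346) = 3.768
Loading dose = maintenance dose × R = 726 × 3.768 ≈ 2740 mg

2740 mg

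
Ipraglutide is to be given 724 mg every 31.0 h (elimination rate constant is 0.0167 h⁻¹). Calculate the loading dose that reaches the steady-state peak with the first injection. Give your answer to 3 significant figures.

Accumulation ratio R = 1 / (1 − e^(−kτ)) = 1 / (1 − e^(−0.01670×31.0)) = 1 / (1 − 0.5959) = 2.475
Loading dose = maintenance dose × R = 724 × 2.475 ≈ 1790 mg

1790 mg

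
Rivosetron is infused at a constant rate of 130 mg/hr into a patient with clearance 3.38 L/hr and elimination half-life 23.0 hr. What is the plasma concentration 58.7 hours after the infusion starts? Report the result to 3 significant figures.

31.9 mg/L

Css = rate / CL = 130 / 3.38 = 38.46 mg/L
k = ln 2 / 23.0 = 0.03014 hr⁻¹
C(t) = Css (1 − e^(−kt)) = 38.46 × (1 − e^(−1.769)) = 38.46 × 0.8295 ≈ 31.9 mg/L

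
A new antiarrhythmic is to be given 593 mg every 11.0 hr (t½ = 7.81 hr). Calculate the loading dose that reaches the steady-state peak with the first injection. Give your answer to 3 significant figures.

951 mg

k = ln 2 / 7.81 = 0.08875 hr⁻¹
Accumulation ratio R = 1 / (1 − e^(−kτ)) = 1 / (1 − e^(−0.08875×11.0)) = 1 / (1 − 0.3767) = 1.604
Loading dose = maintenance dose × R = 593 × 1.604 ≈ 951 mg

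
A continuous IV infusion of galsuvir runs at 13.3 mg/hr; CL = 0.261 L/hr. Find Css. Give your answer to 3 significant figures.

51.0 µg/mL

Css = infusion rate / CL = 13.3 / 0.261 ≈ 51.0 µg/mL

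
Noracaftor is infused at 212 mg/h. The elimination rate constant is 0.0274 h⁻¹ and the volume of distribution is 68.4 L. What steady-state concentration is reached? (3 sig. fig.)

113 mg/L

CL = k · V = 0.0274 × 68.4 = 1.874 L/h
Css = rate / CL = 212 / 1.874 ≈ 113 mg/L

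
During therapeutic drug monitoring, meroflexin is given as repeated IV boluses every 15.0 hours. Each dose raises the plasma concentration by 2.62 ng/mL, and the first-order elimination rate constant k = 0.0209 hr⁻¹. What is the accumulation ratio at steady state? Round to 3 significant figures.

3.72

Fraction remaining after one interval: e^(−kτ) = e^(−0.02090 × 15.0) = 0.7309
R = 1 / (1 − 0.7309) = 1 / 0.2691 ≈ 3.72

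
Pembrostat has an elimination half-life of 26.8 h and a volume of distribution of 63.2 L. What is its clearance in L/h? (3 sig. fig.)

1.63 L/h

k = ln 2 / t½ = ln 2 / 26.8 = 0.02586 h⁻¹
CL = k · V = 0.02586 × 63.2 ≈ 1.63 L/h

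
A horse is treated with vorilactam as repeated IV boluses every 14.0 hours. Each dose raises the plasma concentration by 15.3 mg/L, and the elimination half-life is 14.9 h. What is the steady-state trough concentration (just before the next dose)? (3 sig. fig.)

16.7 mg/L

k = ln 2 / 14.9 = 0.04652 h⁻¹
Fraction remaining after one interval: e^(−kτ) = e^(−0.04652 × 14.0) = 0.5214
R = 1 / (1 − 0.5214) = 2.089
Css,max = 15.3 × 2.089 = 31.97 mg/L
Css,min = Css,max × e^(−kτ) = 31.97 × 0.5214 ≈ 16.7 mg/L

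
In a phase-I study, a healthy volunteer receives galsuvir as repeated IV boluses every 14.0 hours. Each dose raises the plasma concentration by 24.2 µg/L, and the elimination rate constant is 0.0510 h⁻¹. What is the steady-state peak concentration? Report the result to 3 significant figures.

47.4 µg/L

Fraction remaining after one interval: e^(−kτ) = e^(−0.05100 × 14.0) = 0.4897
R = 1 / (1 − 0.4897) = 1.960
Css,max = 24.2 × 1.960 ≈ 47.4 µg/L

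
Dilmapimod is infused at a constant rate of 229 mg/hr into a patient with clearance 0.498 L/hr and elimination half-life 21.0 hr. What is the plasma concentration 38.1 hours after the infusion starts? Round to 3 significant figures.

329 mg/L

Css = rate / CL = 229 / 0.498 = 459.8 mg/L
k = ln 2 / 21.0 = 0.03301 hr⁻¹
C(t) = Css (1 − e^(−kt)) = 459.8 × (1 − e^(−1.258)) = 459.8 × 0.7157 ≈ 329 mg/L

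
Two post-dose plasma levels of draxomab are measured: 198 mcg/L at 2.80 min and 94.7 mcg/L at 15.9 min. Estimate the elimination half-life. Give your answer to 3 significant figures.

12.3 minutes

k = ln(C₁/C₂) / (t₂ − t₁) = ln(198/94.7) / (15.9 − 2.80)
  = 0.7376 / 13.10 = 0.05630 min⁻¹
t½ = ln 2 / k = ln 2 / 0.05630 ≈ 12.3 minutes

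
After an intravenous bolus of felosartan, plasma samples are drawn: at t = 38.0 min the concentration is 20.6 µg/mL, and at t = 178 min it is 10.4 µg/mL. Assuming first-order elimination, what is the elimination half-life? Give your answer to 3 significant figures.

k = ln(C₁/C₂) / (t₂ − t₁) = ln(20.6/10.4) / (178 − 38.0)
  = 0.6835 / 140.0 = 0.004882 min⁻¹
t½ = ln 2 / k = ln 2 / 0.004882 ≈ 142 minutes

142 minutes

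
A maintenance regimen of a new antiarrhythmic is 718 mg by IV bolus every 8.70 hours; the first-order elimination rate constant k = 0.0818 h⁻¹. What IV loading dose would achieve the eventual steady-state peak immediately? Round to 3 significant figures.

Accumulation ratio R = 1 / (1 − e^(−kτ)) = 1 / (1 − e^(−0.08180×8.70)) = 1 / (1 − 0.4908) = 1.964
Loading dose = maintenance dose × R = 718 × 1.964 ≈ 1410 mg

1410 mg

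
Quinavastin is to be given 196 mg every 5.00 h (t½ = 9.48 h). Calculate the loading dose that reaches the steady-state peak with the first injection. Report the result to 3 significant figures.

k = ln 2 / 9.48 = 0.07312 h⁻¹
Accumulation ratio R = 1 / (1 − e^(−kτ)) = 1 / (1 − e^(−0.07312×5.00)) = 1 / (1 − 0.6938) = 3.266
Loading dose = maintenance dose × R = 196 × 3.266 ≈ 640 mg

640 mg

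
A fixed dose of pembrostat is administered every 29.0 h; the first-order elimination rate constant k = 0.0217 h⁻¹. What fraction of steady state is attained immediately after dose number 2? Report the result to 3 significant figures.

0.716

f_n = 1 − e^(−nkτ) = 1 − e^(−2 × 0.02170 × 29.0) = 1 − e^(−1.259) = 1 − 0.2841 ≈ 0.716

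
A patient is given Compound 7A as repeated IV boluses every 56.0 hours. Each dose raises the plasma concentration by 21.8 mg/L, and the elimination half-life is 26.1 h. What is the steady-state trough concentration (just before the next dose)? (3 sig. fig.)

6.37 mg/L

k = ln 2 / 26.1 = 0.02656 h⁻¹
Fraction remaining after one interval: e^(−kτ) = e^(−0.02656 × 56.0) = 0.2260
R = 1 / (1 − 0.2260) = 1.292
Css,max = 21.8 × 1.292 = 28.17 mg/L
Css,min = Css,max × e^(−kτ) = 28.17 × 0.2260 ≈ 6.37 mg/L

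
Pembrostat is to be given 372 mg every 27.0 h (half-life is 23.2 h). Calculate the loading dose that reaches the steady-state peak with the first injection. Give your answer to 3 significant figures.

k = ln 2 / 23.2 = 0.02988 h⁻¹
Accumulation ratio R = 1 / (1 − e^(−kτ)) = 1 / (1 − e^(−0.02988×27.0)) = 1 / (1 − 0.4463) = 1.806
Loading dose = maintenance dose × R = 372 × 1.806 ≈ 672 mg

672 mg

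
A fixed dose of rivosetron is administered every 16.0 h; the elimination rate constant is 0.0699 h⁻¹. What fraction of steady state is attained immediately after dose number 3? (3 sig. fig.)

0.965

f_n = 1 − e^(−nkτ) = 1 − e^(−3 × 0.06990 × 16.0) = 1 − e^(−3.355) = 1 − 0.03490 ≈ 0.965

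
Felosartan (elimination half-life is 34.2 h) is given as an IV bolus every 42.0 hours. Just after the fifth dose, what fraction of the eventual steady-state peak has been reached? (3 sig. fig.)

k = ln 2 / 34.2 = 0.02027 h⁻¹
f_n = 1 − e^(−nkτ) = 1 − e^(−5 × 0.02027 × 42.0) = 1 − e^(−4.256) = 1 − 0.01418 ≈ 0.986

0.986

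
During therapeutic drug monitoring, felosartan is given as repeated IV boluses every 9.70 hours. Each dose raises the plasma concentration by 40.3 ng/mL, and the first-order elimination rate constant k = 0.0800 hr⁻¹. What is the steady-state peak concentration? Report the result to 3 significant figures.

Fraction remaining after one interval: e^(−kτ) = e^(−0.08000 × 9.70) = 0.4602
R = 1 / (1 − 0.4602) = 1.853
Css,max = 40.3 × 1.853 ≈ 74.7 ng/mL

74.7 ng/mL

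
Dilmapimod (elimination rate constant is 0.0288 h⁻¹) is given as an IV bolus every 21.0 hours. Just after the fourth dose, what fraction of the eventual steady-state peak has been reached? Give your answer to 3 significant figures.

0.911

f_n = 1 − e^(−nkτ) = 1 − e^(−4 × 0.02880 × 21.0) = 1 − e^(−2.419) = 1 − 0.08899 ≈ 0.911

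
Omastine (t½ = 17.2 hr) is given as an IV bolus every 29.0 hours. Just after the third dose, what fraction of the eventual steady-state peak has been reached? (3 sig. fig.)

0.970

k = ln 2 / 17.2 = 0.04030 hr⁻¹
f_n = 1 − e^(−nkτ) = 1 − e^(−3 × 0.04030 × 29.0) = 1 − e^(−3.506) = 1 − 0.03002 ≈ 0.970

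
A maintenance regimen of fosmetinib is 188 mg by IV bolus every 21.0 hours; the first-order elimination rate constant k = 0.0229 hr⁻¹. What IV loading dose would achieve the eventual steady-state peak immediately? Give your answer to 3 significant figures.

Accumulation ratio R = 1 / (1 − e^(−kτ)) = 1 / (1 − e^(−0.02290×21.0)) = 1 / (1 − 0.6182) = 2.619
Loading dose = maintenance dose × R = 188 × 2.619 ≈ 492 mg

492 mg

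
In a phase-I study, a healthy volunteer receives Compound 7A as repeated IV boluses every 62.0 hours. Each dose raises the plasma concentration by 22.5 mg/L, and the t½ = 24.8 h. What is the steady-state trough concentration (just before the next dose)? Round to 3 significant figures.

k = ln 2 / 24.8 = 0.02795 h⁻¹
Fraction remaining after one interval: e^(−kτ) = e^(−0.02795 × 62.0) = 0.1768
R = 1 / (1 − 0.1768) = 1.215
Css,max = 22.5 × 1.215 = 27.33 mg/L
Css,min = Css,max × e^(−kτ) = 27.33 × 0.1768 ≈ 4.83 mg/L

4.83 mg/L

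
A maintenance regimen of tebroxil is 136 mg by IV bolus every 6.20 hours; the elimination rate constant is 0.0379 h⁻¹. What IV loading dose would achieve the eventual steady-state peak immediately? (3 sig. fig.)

Accumulation ratio R = 1 / (1 − e^(−kτ)) = 1 / (1 − e^(−0.03790×6.20)) = 1 / (1 − 0.7906) = 4.775
Loading dose = maintenance dose × R = 136 × 4.775 ≈ 649 mg

649 mg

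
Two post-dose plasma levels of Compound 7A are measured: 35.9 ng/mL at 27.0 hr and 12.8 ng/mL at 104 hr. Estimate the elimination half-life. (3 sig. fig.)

51.8 hours

k = ln(C₁/C₂) / (t₂ − t₁) = ln(35.9/12.8) / (104 − 27.0)
  = 1.031 / 77.00 = 0.01339 hr⁻¹
t½ = ln 2 / k = ln 2 / 0.01339 ≈ 51.8 hours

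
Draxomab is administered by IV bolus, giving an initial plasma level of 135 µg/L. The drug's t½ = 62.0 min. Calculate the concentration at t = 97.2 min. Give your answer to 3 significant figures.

k = ln 2 / 62.0 = 0.01118 min⁻¹
97.2 min is 1.568 half-lives, so C = 135 × (1/2)^1.568 = 135 × 0.3373 ≈ 45.5 µg/L

45.5 µg/L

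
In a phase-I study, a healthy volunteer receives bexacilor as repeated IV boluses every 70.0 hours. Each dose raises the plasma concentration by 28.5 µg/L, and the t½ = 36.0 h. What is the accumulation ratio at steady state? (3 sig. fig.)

1.35

k = ln 2 / 36.0 = 0.01925 h⁻¹
Fraction remaining after one interval: e^(−kτ) = e^(−0.01925 × 70.0) = 0.2598
R = 1 / (1 − 0.2598) = 1 / 0.7402 ≈ 1.35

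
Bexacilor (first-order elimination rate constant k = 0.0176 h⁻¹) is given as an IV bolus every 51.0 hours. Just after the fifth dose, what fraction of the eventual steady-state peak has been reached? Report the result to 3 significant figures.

f_n = 1 − e^(−nkτ) = 1 − e^(−5 × 0.01760 × 51.0) = 1 − e^(−4.488) = 1 − 0.01124 ≈ 0.989

0.989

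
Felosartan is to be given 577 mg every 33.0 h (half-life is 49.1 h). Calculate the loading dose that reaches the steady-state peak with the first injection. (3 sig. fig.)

1550 mg

k = ln 2 / 49.1 = 0.01412 h⁻¹
Accumulation ratio R = 1 / (1 − e^(−kτ)) = 1 / (1 − e^(−0.01412×33.0)) = 1 / (1 − 0.6276) = 2.685
Loading dose = maintenance dose × R = 577 × 2.685 ≈ 1550 mg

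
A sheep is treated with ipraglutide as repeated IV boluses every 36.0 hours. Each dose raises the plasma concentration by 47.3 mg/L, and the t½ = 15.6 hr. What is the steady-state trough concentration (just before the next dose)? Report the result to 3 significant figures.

k = ln 2 / 15.6 = 0.04443 hr⁻¹
Fraction remaining after one interval: e^(−kτ) = e^(−0.04443 × 36.0) = 0.2020
R = 1 / (1 − 0.2020) = 1.253
Css,max = 47.3 × 1.253 = 59.27 mg/L
Css,min = Css,max × e^(−kτ) = 59.27 × 0.2020 ≈ 12.0 mg/L

12.0 mg/L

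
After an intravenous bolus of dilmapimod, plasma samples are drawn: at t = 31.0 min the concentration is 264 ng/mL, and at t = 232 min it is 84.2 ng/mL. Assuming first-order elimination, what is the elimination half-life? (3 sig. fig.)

k = ln(C₁/C₂) / (t₂ − t₁) = ln(264/84.2) / (232 − 31.0)
  = 1.143 / 201.0 = 0.005685 min⁻¹
t½ = ln 2 / k = ln 2 / 0.005685 ≈ 122 minutes

122 minutes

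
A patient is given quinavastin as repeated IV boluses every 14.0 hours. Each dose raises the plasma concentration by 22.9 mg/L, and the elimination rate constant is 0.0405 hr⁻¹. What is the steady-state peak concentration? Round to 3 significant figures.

52.9 mg/L

Fraction remaining after one interval: e^(−kτ) = e^(−0.04050 × 14.0) = 0.5672
R = 1 / (1 − 0.5672) = 2.311
Css,max = 22.9 × 2.311 ≈ 52.9 mg/L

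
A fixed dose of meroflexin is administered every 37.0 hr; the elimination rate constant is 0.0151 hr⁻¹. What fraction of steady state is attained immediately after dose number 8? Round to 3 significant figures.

0.989

f_n = 1 − e^(−nkτ) = 1 − e^(−8 × 0.01510 × 37.0) = 1 − e^(−4.470) = 1 − 0.01145 ≈ 0.989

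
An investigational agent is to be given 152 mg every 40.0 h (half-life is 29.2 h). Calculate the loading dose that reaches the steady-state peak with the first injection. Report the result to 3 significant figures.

k = ln 2 / 29.2 = 0.02374 h⁻¹
Accumulation ratio R = 1 / (1 − e^(−kτ)) = 1 / (1 − e^(−0.02374×40.0)) = 1 / (1 − 0.3869) = 1.631
Loading dose = maintenance dose × R = 152 × 1.631 ≈ 248 mg

248 mg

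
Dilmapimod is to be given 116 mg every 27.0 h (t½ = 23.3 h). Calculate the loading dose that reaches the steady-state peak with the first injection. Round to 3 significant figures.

k = ln 2 / 23.3 = 0.02975 h⁻¹
Accumulation ratio R = 1 / (1 − e^(−kτ)) = 1 / (1 − e^(−0.02975×27.0)) = 1 / (1 − 0.4479) = 1.811
Loading dose = maintenance dose × R = 116 × 1.811 ≈ 210 mg

210 mg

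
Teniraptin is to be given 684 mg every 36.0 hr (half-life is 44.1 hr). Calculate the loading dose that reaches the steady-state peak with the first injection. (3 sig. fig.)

k = ln 2 / 44.1 = 0.01572 hr⁻¹
Accumulation ratio R = 1 / (1 − e^(−kτ)) = 1 / (1 − e^(−0.01572×36.0)) = 1 / (1 − 0.5679) = 2.314
Loading dose = maintenance dose × R = 684 × 2.314 ≈ 1580 mg

1580 mg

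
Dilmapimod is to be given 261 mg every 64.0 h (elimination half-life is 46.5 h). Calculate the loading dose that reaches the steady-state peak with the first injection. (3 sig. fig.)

k = ln 2 / 46.5 = 0.01491 h⁻¹
Accumulation ratio R = 1 / (1 − e^(−kτ)) = 1 / (1 − e^(−0.01491×64.0)) = 1 / (1 − 0.3852) = 1.627
Loading dose = maintenance dose × R = 261 × 1.627 ≈ 425 mg

425 mg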